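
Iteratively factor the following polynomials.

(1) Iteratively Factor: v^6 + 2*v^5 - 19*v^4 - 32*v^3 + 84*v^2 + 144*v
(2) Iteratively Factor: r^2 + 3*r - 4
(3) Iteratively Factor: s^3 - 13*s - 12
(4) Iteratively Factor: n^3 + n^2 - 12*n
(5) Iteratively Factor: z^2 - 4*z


(1) = (v + 2)*(v^5 - 19*v^3 + 6*v^2 + 72*v) = v*(v + 2)*(v^4 - 19*v^2 + 6*v + 72) = v*(v + 2)^2*(v^3 - 2*v^2 - 15*v + 36) = v*(v - 3)*(v + 2)^2*(v^2 + v - 12) = v*(v - 3)^2*(v + 2)^2*(v + 4)
(2) = (r - 1)*(r + 4)
(3) = (s + 1)*(s^2 - s - 12) = (s - 4)*(s + 1)*(s + 3)
(4) = (n - 3)*(n^2 + 4*n) = (n - 3)*(n + 4)*(n)
(5) = (z)*(z - 4)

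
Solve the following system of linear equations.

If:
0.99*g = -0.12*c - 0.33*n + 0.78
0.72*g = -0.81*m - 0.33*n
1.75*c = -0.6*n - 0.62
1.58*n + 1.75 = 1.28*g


Then:
c = -0.23
g = 0.93
m = -0.69
n = -0.35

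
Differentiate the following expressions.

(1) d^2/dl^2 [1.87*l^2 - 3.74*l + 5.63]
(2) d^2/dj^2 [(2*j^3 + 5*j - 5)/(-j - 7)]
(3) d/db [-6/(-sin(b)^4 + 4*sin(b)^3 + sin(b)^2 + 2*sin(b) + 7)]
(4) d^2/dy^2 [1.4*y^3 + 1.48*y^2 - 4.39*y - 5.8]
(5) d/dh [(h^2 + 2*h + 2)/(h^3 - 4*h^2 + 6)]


(1) = 3.74000000000000
(2) = 4*(-j^3 - 21*j^2 - 147*j + 20)/(j^3 + 21*j^2 + 147*j + 343)
(3) = 48*(sin(4*b) + 10*cos(b) - 6*cos(3*b))/((1 - cos(2*b))^2 - 20*sin(b) + 4*sin(3*b) + 2*cos(2*b) - 30)^2
(4) = 8.4*y + 2.96
(5) = (-h*(3*h - 8)*(h^2 + 2*h + 2) + 2*(h + 1)*(h^3 - 4*h^2 + 6))/(h^3 - 4*h^2 + 6)^2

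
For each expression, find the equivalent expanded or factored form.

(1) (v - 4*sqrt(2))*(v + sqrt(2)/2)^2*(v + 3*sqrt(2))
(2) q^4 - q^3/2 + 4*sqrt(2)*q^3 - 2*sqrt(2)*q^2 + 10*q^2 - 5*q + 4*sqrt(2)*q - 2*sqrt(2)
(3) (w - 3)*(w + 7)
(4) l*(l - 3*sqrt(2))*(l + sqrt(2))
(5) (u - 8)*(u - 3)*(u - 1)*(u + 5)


(1) = v^4 - 51*v^2/2 - 49*sqrt(2)*v/2 - 12
(2) = (q - 1/2)*(q + sqrt(2))^2*(q + 2*sqrt(2))
(3) = w^2 + 4*w - 21
(4) = l^3 - 2*sqrt(2)*l^2 - 6*l
(5) = u^4 - 7*u^3 - 25*u^2 + 151*u - 120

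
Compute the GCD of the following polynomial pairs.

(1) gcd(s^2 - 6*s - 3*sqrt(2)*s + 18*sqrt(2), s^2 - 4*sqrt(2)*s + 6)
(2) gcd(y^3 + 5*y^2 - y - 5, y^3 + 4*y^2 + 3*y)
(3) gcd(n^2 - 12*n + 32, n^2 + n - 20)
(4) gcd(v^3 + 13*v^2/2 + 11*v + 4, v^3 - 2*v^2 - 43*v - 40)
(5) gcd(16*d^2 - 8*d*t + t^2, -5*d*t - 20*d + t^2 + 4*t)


(1) = s - 3*sqrt(2)
(2) = gcd((y - 1)*(y + 1)*(y + 5), y*(y + 1)*(y + 3)) = y + 1
(3) = n - 4
(4) = 1
(5) = gcd((-4*d + t)^2, (-5*d + t)*(t + 4)) = 1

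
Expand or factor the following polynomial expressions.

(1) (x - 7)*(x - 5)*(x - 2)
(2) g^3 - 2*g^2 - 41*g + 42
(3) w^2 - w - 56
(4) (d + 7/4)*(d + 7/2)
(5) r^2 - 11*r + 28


(1) = x^3 - 14*x^2 + 59*x - 70
(2) = (g - 7)*(g - 1)*(g + 6)
(3) = (w - 8)*(w + 7)
(4) = d^2 + 21*d/4 + 49/8
(5) = (r - 7)*(r - 4)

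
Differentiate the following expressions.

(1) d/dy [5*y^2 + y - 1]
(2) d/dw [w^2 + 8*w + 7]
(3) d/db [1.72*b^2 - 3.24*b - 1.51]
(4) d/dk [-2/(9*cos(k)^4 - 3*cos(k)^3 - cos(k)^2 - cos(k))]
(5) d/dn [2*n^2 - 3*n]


(1) = 10*y + 1
(2) = 2*w + 8
(3) = 3.44*b - 3.24
(4) = 2*(-36*cos(k)^3 + 9*cos(k)^2 + 2*cos(k) + 1)*sin(k)/((-9*cos(k)^3 + 3*cos(k)^2 + cos(k) + 1)^2*cos(k)^2)
(5) = 4*n - 3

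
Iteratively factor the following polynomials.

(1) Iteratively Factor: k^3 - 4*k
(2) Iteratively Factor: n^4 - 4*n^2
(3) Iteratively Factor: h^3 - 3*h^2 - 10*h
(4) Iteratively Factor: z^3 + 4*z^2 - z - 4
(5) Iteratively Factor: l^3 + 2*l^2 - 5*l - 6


(1) = (k - 2)*(k^2 + 2*k) = (k - 2)*(k + 2)*(k)
(2) = (n)*(n^3 - 4*n) = n*(n - 2)*(n^2 + 2*n) = n*(n - 2)*(n + 2)*(n)
(3) = (h - 5)*(h^2 + 2*h) = h*(h - 5)*(h + 2)
(4) = (z + 1)*(z^2 + 3*z - 4) = (z - 1)*(z + 1)*(z + 4)
(5) = (l + 1)*(l^2 + l - 6) = (l + 1)*(l + 3)*(l - 2)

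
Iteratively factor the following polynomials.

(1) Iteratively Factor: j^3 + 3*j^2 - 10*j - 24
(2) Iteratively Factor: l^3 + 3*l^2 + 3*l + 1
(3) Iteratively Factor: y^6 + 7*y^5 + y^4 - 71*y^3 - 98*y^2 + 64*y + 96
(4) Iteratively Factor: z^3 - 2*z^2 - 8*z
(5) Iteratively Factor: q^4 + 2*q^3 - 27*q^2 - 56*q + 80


(1) = (j + 4)*(j^2 - j - 6) = (j - 3)*(j + 4)*(j + 2)
(2) = (l + 1)*(l^2 + 2*l + 1) = (l + 1)^2*(l + 1)
(3) = (y + 2)*(y^5 + 5*y^4 - 9*y^3 - 53*y^2 + 8*y + 48) = (y + 2)*(y + 4)*(y^4 + y^3 - 13*y^2 - y + 12) = (y + 2)*(y + 4)^2*(y^3 - 3*y^2 - y + 3) = (y - 3)*(y + 2)*(y + 4)^2*(y^2 - 1) = (y - 3)*(y - 1)*(y + 2)*(y + 4)^2*(y + 1)
(4) = (z + 2)*(z^2 - 4*z) = z*(z + 2)*(z - 4)
(5) = (q - 5)*(q^3 + 7*q^2 + 8*q - 16) = (q - 5)*(q - 1)*(q^2 + 8*q + 16) = (q - 5)*(q - 1)*(q + 4)*(q + 4)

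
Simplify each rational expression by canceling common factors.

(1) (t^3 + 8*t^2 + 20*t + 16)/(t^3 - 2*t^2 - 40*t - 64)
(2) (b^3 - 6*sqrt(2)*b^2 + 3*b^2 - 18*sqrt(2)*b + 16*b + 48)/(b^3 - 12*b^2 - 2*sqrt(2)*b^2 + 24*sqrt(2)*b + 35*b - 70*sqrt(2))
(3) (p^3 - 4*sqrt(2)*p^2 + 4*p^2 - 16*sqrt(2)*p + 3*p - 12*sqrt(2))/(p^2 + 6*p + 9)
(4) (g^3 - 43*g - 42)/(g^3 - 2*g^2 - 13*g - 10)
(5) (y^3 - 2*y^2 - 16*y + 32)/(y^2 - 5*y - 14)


(1) = (t + 2)/(t - 8)
(2) = (b^2 + b*(3 - 4*sqrt(2)) - 12*sqrt(2))/(b^2 - 12*b + 35)
(3) = (p^2 + p*(1 - 4*sqrt(2)) - 4*sqrt(2))/(p + 3)
(4) = (g^2 - g - 42)/(g^2 - 3*g - 10)
(5) = (y^3 - 2*y^2 - 16*y + 32)/(y^2 - 5*y - 14)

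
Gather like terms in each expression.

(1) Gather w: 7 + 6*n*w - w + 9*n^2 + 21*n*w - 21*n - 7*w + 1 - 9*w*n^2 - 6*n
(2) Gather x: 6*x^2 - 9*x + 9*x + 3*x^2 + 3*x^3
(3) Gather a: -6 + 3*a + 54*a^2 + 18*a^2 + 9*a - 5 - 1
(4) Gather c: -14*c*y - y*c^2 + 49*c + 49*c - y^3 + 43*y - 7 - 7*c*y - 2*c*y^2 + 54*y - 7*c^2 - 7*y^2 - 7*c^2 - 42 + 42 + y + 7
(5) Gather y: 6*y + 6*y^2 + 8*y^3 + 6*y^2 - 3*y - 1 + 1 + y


(1) = 9*n^2 - 27*n + w*(-9*n^2 + 27*n - 8) + 8
(2) = 3*x^3 + 9*x^2
(3) = 72*a^2 + 12*a - 12
(4) = c^2*(-y - 14) + c*(-2*y^2 - 21*y + 98) - y^3 - 7*y^2 + 98*y
(5) = 8*y^3 + 12*y^2 + 4*y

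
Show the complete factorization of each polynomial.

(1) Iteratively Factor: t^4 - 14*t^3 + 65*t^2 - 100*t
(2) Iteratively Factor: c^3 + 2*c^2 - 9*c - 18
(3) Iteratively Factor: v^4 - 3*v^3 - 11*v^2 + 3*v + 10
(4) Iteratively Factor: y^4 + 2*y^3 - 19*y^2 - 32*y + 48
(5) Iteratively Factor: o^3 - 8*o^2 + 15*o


(1) = (t - 5)*(t^3 - 9*t^2 + 20*t) = (t - 5)*(t - 4)*(t^2 - 5*t) = (t - 5)^2*(t - 4)*(t)
(2) = (c - 3)*(c^2 + 5*c + 6) = (c - 3)*(c + 3)*(c + 2)
(3) = (v + 1)*(v^3 - 4*v^2 - 7*v + 10) = (v - 1)*(v + 1)*(v^2 - 3*v - 10) = (v - 5)*(v - 1)*(v + 1)*(v + 2)
(4) = (y + 3)*(y^3 - y^2 - 16*y + 16) = (y + 3)*(y + 4)*(y^2 - 5*y + 4) = (y - 4)*(y + 3)*(y + 4)*(y - 1)
(5) = (o - 3)*(o^2 - 5*o) = o*(o - 3)*(o - 5)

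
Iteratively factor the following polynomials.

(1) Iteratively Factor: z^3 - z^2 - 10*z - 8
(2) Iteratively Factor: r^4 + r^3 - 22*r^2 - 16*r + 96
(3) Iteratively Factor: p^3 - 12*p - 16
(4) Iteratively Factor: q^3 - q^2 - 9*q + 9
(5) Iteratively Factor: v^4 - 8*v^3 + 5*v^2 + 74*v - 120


(1) = (z + 1)*(z^2 - 2*z - 8) = (z - 4)*(z + 1)*(z + 2)
(2) = (r + 4)*(r^3 - 3*r^2 - 10*r + 24) = (r - 2)*(r + 4)*(r^2 - r - 12) = (r - 2)*(r + 3)*(r + 4)*(r - 4)
(3) = (p + 2)*(p^2 - 2*p - 8) = (p + 2)^2*(p - 4)
(4) = (q - 1)*(q^2 - 9) = (q - 1)*(q + 3)*(q - 3)
(5) = (v - 4)*(v^3 - 4*v^2 - 11*v + 30) = (v - 4)*(v + 3)*(v^2 - 7*v + 10) = (v - 5)*(v - 4)*(v + 3)*(v - 2)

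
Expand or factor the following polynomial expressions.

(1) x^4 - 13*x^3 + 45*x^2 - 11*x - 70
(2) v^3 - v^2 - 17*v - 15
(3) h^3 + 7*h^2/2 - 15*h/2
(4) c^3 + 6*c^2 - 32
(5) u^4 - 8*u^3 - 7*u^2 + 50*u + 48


(1) = (x - 7)*(x - 5)*(x - 2)*(x + 1)
(2) = (v - 5)*(v + 1)*(v + 3)
(3) = h*(h - 3/2)*(h + 5)
(4) = (c - 2)*(c + 4)^2
(5) = (u - 8)*(u - 3)*(u + 1)*(u + 2)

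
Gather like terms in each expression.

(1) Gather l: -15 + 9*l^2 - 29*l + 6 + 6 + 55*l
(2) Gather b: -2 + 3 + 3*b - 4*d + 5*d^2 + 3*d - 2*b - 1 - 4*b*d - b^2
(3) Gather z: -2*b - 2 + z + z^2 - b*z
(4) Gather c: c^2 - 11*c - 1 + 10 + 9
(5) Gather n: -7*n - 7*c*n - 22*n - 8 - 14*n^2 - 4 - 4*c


(1) = 9*l^2 + 26*l - 3
(2) = -b^2 + b*(1 - 4*d) + 5*d^2 - d
(3) = -2*b + z^2 + z*(1 - b) - 2
(4) = c^2 - 11*c + 18
(5) = -4*c - 14*n^2 + n*(-7*c - 29) - 12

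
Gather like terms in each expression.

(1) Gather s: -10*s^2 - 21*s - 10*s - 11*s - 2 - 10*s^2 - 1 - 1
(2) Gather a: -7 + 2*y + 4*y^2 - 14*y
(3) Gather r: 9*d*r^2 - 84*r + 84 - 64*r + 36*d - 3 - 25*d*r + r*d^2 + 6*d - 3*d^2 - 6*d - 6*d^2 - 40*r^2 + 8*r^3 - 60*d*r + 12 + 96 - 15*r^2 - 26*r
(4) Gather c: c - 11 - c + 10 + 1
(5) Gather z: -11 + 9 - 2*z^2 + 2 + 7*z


(1) = -20*s^2 - 42*s - 4
(2) = 4*y^2 - 12*y - 7
(3) = -9*d^2 + 36*d + 8*r^3 + r^2*(9*d - 55) + r*(d^2 - 85*d - 174) + 189
(4) = 0
(5) = -2*z^2 + 7*z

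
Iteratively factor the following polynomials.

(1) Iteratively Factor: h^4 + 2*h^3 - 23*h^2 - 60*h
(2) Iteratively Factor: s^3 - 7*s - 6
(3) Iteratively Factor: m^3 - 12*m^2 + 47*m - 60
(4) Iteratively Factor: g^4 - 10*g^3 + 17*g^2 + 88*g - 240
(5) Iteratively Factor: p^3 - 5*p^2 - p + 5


(1) = (h)*(h^3 + 2*h^2 - 23*h - 60) = h*(h + 3)*(h^2 - h - 20) = h*(h - 5)*(h + 3)*(h + 4)
(2) = (s + 2)*(s^2 - 2*s - 3) = (s + 1)*(s + 2)*(s - 3)
(3) = (m - 5)*(m^2 - 7*m + 12) = (m - 5)*(m - 3)*(m - 4)
(4) = (g - 4)*(g^3 - 6*g^2 - 7*g + 60) = (g - 5)*(g - 4)*(g^2 - g - 12) = (g - 5)*(g - 4)^2*(g + 3)
(5) = (p - 1)*(p^2 - 4*p - 5) = (p - 1)*(p + 1)*(p - 5)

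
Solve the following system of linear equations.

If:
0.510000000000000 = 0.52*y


Then:
y = 0.98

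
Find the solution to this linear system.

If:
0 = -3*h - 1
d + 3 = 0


Then:
d = -3
h = -1/3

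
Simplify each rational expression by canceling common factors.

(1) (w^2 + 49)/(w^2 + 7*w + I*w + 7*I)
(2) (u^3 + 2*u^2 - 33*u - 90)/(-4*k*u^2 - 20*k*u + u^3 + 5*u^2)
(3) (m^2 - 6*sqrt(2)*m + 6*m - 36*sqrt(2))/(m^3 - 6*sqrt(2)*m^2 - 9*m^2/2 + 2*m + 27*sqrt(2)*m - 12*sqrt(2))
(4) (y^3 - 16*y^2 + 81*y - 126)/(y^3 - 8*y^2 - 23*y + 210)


(1) = (w^2 + 49)/(w^2 + w*(7 + I) + 7*I)
(2) = (u^2 - 3*u - 18)/(-4*k*u + u^2)
(3) = (2*m + 12)/(2*m^2 - 9*m + 4)
(4) = (y - 3)/(y + 5)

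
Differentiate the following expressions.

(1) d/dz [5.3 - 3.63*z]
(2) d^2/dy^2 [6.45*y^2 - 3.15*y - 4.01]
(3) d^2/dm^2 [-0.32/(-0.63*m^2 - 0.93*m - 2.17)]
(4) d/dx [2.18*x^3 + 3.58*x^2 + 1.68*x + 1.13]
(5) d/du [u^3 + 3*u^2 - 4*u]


(1) = -3.63000000000000
(2) = 12.9000000000000
(3) = (-0.254016*m^2 - 0.374976*m + 0.32*(1.26*m + 0.93)*(2.52*m + 1.86) - 0.874944)/(0.63*m^2 + 0.93*m + 2.17)^3
(4) = 6.54*x^2 + 7.16*x + 1.68
(5) = 3*u^2 + 6*u - 4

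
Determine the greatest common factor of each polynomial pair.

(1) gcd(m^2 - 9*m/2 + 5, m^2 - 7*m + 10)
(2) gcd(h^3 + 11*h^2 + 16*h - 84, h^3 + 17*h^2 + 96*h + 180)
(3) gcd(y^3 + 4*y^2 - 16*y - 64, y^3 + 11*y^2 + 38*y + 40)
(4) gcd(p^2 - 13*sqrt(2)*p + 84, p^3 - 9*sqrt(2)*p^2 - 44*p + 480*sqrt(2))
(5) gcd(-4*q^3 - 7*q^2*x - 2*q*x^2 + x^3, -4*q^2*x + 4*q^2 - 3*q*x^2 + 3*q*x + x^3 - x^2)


(1) = m - 2
(2) = gcd((h - 2)*(h + 6)*(h + 7), (h + 5)*(h + 6)^2) = h + 6
(3) = gcd((y - 4)*(y + 4)^2, (y + 2)*(y + 4)*(y + 5)) = y + 4
(4) = gcd((p - 7*sqrt(2))*(p - 6*sqrt(2)), (p - 8*sqrt(2))*(p - 6*sqrt(2))*(p + 5*sqrt(2))) = p - 6*sqrt(2)
(5) = -4*q^2 - 3*q*x + x^2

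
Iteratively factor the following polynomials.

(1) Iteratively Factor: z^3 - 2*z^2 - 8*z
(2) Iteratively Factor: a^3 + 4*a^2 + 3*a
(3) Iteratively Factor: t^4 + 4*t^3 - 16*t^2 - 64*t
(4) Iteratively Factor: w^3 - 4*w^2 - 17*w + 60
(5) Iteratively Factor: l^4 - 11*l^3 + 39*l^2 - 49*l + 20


(1) = (z - 4)*(z^2 + 2*z) = z*(z - 4)*(z + 2)
(2) = (a)*(a^2 + 4*a + 3) = a*(a + 1)*(a + 3)
(3) = (t)*(t^3 + 4*t^2 - 16*t - 64) = t*(t + 4)*(t^2 - 16) = t*(t + 4)^2*(t - 4)
(4) = (w - 3)*(w^2 - w - 20) = (w - 5)*(w - 3)*(w + 4)
(5) = (l - 5)*(l^3 - 6*l^2 + 9*l - 4) = (l - 5)*(l - 1)*(l^2 - 5*l + 4) = (l - 5)*(l - 1)^2*(l - 4)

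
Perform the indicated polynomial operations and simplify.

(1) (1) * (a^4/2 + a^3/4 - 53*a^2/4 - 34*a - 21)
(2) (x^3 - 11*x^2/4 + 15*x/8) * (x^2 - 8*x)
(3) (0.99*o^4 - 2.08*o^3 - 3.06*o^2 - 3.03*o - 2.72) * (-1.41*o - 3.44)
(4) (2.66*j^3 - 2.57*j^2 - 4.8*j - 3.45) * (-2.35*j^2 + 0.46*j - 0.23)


(1) = a^4/2 + a^3/4 - 53*a^2/4 - 34*a - 21
(2) = x^5 - 43*x^4/4 + 191*x^3/8 - 15*x^2
(3) = -1.3959*o^5 - 0.4728*o^4 + 11.4698*o^3 + 14.7987*o^2 + 14.2584*o + 9.3568
(4) = -6.251*j^5 + 7.2631*j^4 + 9.486*j^3 + 6.4906*j^2 - 0.483*j + 0.7935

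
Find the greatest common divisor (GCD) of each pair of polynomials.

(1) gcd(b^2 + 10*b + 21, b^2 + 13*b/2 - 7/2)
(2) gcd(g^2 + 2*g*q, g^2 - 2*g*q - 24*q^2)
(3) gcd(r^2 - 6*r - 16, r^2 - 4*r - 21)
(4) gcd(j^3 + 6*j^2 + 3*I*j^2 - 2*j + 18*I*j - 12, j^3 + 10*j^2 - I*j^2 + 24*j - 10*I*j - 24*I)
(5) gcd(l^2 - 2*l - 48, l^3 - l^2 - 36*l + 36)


(1) = b + 7
(2) = gcd(g*(g + 2*q), (g - 6*q)*(g + 4*q)) = 1
(3) = 1
(4) = j + 6
(5) = gcd((l - 8)*(l + 6), (l - 6)*(l - 1)*(l + 6)) = l + 6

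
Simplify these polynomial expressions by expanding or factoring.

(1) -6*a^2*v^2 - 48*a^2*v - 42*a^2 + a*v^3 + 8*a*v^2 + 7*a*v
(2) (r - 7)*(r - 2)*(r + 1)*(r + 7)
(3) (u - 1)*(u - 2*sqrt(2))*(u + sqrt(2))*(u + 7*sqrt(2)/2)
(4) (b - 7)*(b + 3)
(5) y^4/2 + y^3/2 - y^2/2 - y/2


(1) = (-6*a + v)*(v + 7)*(a*v + a)
(2) = r^4 - r^3 - 51*r^2 + 49*r + 98
(3) = u^4 - u^3 + 5*sqrt(2)*u^3/2 - 11*u^2 - 5*sqrt(2)*u^2/2 - 14*sqrt(2)*u + 11*u + 14*sqrt(2)
(4) = b^2 - 4*b - 21
(5) = y*(y/2 + 1/2)*(y - 1)*(y + 1)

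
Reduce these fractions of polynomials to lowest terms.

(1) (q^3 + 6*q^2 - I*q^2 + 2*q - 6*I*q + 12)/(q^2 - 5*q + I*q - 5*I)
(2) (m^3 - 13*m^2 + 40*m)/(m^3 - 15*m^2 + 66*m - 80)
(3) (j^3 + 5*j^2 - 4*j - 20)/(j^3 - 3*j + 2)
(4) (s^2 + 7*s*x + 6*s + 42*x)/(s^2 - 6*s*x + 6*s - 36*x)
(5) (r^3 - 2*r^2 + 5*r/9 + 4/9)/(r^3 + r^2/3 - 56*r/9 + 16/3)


(1) = (q^2 + q*(6 - 2*I) - 12*I)/(q - 5)
(2) = m/(m - 2)
(3) = (j^2 + 3*j - 10)/(j^2 - 2*j + 1)
(4) = (-s - 7*x)/(-s + 6*x)
(5) = (3*r^2 - 2*r - 1)/(3*r^2 + 5*r - 12)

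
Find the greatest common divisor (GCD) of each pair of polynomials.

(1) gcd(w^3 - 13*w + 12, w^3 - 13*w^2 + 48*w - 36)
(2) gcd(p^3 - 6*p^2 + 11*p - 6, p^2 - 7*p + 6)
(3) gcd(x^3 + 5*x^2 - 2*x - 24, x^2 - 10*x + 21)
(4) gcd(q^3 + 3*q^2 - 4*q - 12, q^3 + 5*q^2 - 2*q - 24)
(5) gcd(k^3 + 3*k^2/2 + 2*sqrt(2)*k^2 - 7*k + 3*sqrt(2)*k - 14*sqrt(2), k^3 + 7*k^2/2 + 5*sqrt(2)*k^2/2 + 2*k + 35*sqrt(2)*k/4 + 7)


(1) = gcd((w - 3)*(w - 1)*(w + 4), (w - 6)^2*(w - 1)) = w - 1
(2) = p - 1
(3) = gcd((x - 2)*(x + 3)*(x + 4), (x - 7)*(x - 3)) = 1
(4) = gcd((q - 2)*(q + 2)*(q + 3), (q - 2)*(q + 3)*(q + 4)) = q^2 + q - 6
(5) = gcd((k - 2)*(k + 7/2)*(k + 2*sqrt(2)), (k + 7/2)*(k + sqrt(2)/2)*(k + 2*sqrt(2))) = k^2 + k*(2*sqrt(2) + 7/2) + 7*sqrt(2)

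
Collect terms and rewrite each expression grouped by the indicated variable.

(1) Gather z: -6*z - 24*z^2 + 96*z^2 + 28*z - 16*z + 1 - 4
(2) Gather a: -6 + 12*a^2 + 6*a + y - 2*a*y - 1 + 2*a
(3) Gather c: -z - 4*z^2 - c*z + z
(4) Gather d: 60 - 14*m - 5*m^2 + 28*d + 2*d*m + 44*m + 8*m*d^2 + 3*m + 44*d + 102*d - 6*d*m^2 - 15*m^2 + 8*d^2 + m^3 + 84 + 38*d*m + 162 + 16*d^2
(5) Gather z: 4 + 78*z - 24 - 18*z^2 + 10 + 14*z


(1) = 72*z^2 + 6*z - 3
(2) = 12*a^2 + a*(8 - 2*y) + y - 7
(3) = -c*z - 4*z^2
(4) = d^2*(8*m + 24) + d*(-6*m^2 + 40*m + 174) + m^3 - 20*m^2 + 33*m + 306
(5) = -18*z^2 + 92*z - 10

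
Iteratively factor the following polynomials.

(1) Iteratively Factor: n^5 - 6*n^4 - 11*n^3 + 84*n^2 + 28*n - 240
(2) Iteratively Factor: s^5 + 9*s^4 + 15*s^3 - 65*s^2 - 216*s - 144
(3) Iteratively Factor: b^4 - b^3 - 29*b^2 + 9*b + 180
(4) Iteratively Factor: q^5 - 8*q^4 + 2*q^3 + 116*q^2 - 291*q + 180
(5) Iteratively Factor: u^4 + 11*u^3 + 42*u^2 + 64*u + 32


(1) = (n + 2)*(n^4 - 8*n^3 + 5*n^2 + 74*n - 120) = (n - 5)*(n + 2)*(n^3 - 3*n^2 - 10*n + 24) = (n - 5)*(n - 4)*(n + 2)*(n^2 + n - 6) = (n - 5)*(n - 4)*(n - 2)*(n + 2)*(n + 3)
(2) = (s + 4)*(s^4 + 5*s^3 - 5*s^2 - 45*s - 36) = (s + 3)*(s + 4)*(s^3 + 2*s^2 - 11*s - 12) = (s - 3)*(s + 3)*(s + 4)*(s^2 + 5*s + 4) = (s - 3)*(s + 1)*(s + 3)*(s + 4)*(s + 4)
(3) = (b + 4)*(b^3 - 5*b^2 - 9*b + 45) = (b - 5)*(b + 4)*(b^2 - 9) = (b - 5)*(b - 3)*(b + 4)*(b + 3)
(4) = (q - 1)*(q^4 - 7*q^3 - 5*q^2 + 111*q - 180) = (q - 5)*(q - 1)*(q^3 - 2*q^2 - 15*q + 36) = (q - 5)*(q - 3)*(q - 1)*(q^2 + q - 12) = (q - 5)*(q - 3)^2*(q - 1)*(q + 4)
(5) = (u + 1)*(u^3 + 10*u^2 + 32*u + 32) = (u + 1)*(u + 4)*(u^2 + 6*u + 8) = (u + 1)*(u + 2)*(u + 4)*(u + 4)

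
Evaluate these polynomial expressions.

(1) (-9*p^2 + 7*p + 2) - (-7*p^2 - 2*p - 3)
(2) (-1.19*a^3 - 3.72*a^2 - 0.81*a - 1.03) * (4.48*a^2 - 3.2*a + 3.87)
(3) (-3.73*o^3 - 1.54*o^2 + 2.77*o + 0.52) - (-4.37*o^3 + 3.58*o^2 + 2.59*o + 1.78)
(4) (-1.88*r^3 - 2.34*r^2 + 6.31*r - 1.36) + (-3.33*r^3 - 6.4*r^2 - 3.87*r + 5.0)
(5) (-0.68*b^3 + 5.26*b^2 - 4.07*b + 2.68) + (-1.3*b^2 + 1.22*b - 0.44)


(1) = -2*p^2 + 9*p + 5
(2) = -5.3312*a^5 - 12.8576*a^4 + 3.6699*a^3 - 16.4188*a^2 + 0.1613*a - 3.9861
(3) = 0.64*o^3 - 5.12*o^2 + 0.18*o - 1.26
(4) = -5.21*r^3 - 8.74*r^2 + 2.44*r + 3.64
(5) = -0.68*b^3 + 3.96*b^2 - 2.85*b + 2.24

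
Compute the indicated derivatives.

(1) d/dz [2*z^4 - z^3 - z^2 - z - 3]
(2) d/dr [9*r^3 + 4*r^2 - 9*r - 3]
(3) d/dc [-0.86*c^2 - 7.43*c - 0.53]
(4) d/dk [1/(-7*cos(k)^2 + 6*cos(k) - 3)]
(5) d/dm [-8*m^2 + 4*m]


(1) = 8*z^3 - 3*z^2 - 2*z - 1
(2) = 27*r^2 + 8*r - 9
(3) = -1.72*c - 7.43
(4) = 2*(3 - 7*cos(k))*sin(k)/(7*cos(k)^2 - 6*cos(k) + 3)^2
(5) = 4 - 16*m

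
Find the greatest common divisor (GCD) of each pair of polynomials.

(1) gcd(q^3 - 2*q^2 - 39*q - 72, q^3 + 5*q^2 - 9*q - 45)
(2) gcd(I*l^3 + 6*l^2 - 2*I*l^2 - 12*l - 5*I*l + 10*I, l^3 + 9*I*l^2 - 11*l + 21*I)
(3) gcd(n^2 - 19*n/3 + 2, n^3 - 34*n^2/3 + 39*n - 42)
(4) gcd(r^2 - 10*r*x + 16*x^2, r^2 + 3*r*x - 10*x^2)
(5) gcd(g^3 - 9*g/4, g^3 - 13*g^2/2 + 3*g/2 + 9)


(1) = gcd((q - 8)*(q + 3)^2, (q - 3)*(q + 3)*(q + 5)) = q + 3
(2) = l - I
(3) = gcd((n - 6)*(n - 1/3), (n - 6)*(n - 3)*(n - 7/3)) = n - 6
(4) = gcd((r - 8*x)*(r - 2*x), (r - 2*x)*(r + 5*x)) = -r + 2*x
(5) = g - 3/2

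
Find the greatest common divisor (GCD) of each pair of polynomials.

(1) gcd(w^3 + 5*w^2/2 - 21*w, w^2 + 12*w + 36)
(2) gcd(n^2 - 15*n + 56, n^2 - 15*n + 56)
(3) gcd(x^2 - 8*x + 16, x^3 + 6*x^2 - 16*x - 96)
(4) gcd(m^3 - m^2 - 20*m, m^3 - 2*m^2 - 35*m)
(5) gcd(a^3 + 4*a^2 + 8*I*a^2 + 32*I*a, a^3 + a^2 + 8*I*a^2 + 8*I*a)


(1) = gcd(w*(w - 7/2)*(w + 6), (w + 6)^2) = w + 6
(2) = gcd((n - 8)*(n - 7), (n - 8)*(n - 7)) = n^2 - 15*n + 56
(3) = gcd((x - 4)^2, (x - 4)*(x + 4)*(x + 6)) = x - 4
(4) = gcd(m*(m - 5)*(m + 4), m*(m - 7)*(m + 5)) = m
(5) = gcd(a*(a + 4)*(a + 8*I), a*(a + 1)*(a + 8*I)) = a^2 + 8*I*a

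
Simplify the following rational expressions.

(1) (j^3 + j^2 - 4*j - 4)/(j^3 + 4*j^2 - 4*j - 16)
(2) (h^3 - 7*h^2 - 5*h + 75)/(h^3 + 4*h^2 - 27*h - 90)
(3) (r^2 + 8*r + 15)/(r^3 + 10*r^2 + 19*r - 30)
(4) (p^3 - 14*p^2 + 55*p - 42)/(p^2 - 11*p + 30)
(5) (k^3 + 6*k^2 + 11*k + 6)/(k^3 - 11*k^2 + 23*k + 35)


(1) = (j + 1)/(j + 4)
(2) = (h - 5)/(h + 6)
(3) = (r + 3)/(r^2 + 5*r - 6)
(4) = (p^2 - 8*p + 7)/(p - 5)
(5) = (k^2 + 5*k + 6)/(k^2 - 12*k + 35)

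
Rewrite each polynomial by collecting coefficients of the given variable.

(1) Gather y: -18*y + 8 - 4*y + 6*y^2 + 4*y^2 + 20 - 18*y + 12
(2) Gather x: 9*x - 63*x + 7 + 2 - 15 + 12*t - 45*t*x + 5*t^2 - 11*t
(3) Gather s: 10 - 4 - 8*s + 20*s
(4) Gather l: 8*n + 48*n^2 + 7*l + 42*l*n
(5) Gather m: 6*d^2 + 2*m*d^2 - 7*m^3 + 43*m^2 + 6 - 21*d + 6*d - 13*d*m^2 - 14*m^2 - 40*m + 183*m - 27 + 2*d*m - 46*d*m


(1) = 10*y^2 - 40*y + 40
(2) = 5*t^2 + t + x*(-45*t - 54) - 6
(3) = 12*s + 6
(4) = l*(42*n + 7) + 48*n^2 + 8*n
(5) = 6*d^2 - 15*d - 7*m^3 + m^2*(29 - 13*d) + m*(2*d^2 - 44*d + 143) - 21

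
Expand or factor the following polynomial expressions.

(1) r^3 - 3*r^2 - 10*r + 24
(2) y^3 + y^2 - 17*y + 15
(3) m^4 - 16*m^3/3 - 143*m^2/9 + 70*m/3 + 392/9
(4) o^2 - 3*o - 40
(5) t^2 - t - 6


(1) = (r - 4)*(r - 2)*(r + 3)
(2) = (y - 3)*(y - 1)*(y + 5)
(3) = (m - 7)*(m - 2)*(m + 4/3)*(m + 7/3)
(4) = (o - 8)*(o + 5)
(5) = (t - 3)*(t + 2)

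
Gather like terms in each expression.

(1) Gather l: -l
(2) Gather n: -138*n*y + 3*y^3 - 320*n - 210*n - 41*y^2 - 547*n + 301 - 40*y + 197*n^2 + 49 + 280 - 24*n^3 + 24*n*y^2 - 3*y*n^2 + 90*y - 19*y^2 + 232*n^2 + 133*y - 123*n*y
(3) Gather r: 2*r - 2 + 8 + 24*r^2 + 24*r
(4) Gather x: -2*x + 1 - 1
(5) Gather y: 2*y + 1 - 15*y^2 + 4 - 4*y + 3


(1) = -l
(2) = -24*n^3 + n^2*(429 - 3*y) + n*(24*y^2 - 261*y - 1077) + 3*y^3 - 60*y^2 + 183*y + 630
(3) = 24*r^2 + 26*r + 6
(4) = -2*x
(5) = -15*y^2 - 2*y + 8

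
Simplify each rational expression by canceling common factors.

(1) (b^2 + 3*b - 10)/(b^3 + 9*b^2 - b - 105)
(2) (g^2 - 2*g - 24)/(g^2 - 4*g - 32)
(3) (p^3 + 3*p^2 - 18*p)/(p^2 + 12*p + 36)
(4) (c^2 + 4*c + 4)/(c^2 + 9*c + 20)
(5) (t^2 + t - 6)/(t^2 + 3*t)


(1) = (b - 2)/(b^2 + 4*b - 21)
(2) = (g - 6)/(g - 8)
(3) = (p^2 - 3*p)/(p + 6)
(4) = (c^2 + 4*c + 4)/(c^2 + 9*c + 20)
(5) = (t - 2)/t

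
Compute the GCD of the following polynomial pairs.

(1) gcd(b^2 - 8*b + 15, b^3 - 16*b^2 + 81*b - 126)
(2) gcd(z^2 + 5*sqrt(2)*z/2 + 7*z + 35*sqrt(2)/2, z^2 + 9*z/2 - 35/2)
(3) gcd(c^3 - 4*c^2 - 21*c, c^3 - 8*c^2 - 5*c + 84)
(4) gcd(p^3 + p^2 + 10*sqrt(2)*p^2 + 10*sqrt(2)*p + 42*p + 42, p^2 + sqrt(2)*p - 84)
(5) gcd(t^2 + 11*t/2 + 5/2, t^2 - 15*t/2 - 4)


(1) = b - 3
(2) = gcd((z + 7)*(z + 5*sqrt(2)/2), (z - 5/2)*(z + 7)) = z + 7
(3) = gcd(c*(c - 7)*(c + 3), (c - 7)*(c - 4)*(c + 3)) = c^2 - 4*c - 21
(4) = gcd((p + 1)*(p + 3*sqrt(2))*(p + 7*sqrt(2)), (p - 6*sqrt(2))*(p + 7*sqrt(2))) = p + 7*sqrt(2)
(5) = t + 1/2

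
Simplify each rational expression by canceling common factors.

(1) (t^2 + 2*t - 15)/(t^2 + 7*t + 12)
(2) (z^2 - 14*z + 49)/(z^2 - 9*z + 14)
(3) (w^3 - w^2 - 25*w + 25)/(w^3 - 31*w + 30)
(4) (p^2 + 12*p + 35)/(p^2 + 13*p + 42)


(1) = (t^2 + 2*t - 15)/(t^2 + 7*t + 12)
(2) = (z - 7)/(z - 2)
(3) = (w + 5)/(w + 6)
(4) = (p + 5)/(p + 6)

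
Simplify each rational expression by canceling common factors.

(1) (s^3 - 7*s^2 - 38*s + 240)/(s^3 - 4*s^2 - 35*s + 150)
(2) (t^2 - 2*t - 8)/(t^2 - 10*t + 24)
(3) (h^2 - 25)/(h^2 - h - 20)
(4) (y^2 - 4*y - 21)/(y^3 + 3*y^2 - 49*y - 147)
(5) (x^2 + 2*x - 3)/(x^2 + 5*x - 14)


(1) = (s - 8)/(s - 5)
(2) = (t + 2)/(t - 6)
(3) = (h + 5)/(h + 4)
(4) = 1/(y + 7)
(5) = (x^2 + 2*x - 3)/(x^2 + 5*x - 14)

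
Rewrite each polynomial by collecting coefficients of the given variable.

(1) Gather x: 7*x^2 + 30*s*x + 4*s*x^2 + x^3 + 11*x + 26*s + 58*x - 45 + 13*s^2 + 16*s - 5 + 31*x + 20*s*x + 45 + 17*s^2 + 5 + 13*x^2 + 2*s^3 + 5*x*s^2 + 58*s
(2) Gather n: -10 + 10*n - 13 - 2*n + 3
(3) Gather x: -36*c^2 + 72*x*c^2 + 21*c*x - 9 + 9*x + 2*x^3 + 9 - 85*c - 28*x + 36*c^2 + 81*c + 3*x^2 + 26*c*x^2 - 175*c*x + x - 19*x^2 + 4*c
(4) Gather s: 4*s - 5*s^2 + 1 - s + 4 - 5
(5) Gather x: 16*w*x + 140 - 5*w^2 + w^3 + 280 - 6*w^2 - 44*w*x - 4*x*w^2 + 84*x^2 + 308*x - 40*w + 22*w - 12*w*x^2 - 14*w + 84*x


(1) = 2*s^3 + 30*s^2 + 100*s + x^3 + x^2*(4*s + 20) + x*(5*s^2 + 50*s + 100)
(2) = 8*n - 20
(3) = 2*x^3 + x^2*(26*c - 16) + x*(72*c^2 - 154*c - 18)
(4) = -5*s^2 + 3*s
(5) = w^3 - 11*w^2 - 32*w + x^2*(84 - 12*w) + x*(-4*w^2 - 28*w + 392) + 420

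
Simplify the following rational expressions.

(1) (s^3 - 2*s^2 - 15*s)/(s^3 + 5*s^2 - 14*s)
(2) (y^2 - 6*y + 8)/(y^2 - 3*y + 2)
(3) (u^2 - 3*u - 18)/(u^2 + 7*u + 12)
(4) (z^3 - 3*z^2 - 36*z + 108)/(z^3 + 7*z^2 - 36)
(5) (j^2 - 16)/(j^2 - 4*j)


(1) = (s^2 - 2*s - 15)/(s^2 + 5*s - 14)
(2) = (y - 4)/(y - 1)
(3) = (u - 6)/(u + 4)
(4) = (z^2 - 9*z + 18)/(z^2 + z - 6)
(5) = (j + 4)/j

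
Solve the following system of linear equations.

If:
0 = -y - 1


Then:
y = -1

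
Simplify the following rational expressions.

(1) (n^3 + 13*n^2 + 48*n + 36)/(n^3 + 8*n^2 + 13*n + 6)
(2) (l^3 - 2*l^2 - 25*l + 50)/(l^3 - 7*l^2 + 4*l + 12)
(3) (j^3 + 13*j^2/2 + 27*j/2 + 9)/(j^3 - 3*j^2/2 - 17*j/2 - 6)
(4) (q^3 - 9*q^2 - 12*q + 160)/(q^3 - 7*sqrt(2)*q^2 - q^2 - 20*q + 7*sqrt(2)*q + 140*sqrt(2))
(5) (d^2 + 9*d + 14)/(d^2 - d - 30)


(1) = (n + 6)/(n + 1)
(2) = (l^2 - 25)/(l^2 - 5*l - 6)
(3) = (j^2 + 5*j + 6)/(j^2 - 3*j - 4)
(4) = (q - 8)/(q - 7*sqrt(2))
(5) = (d^2 + 9*d + 14)/(d^2 - d - 30)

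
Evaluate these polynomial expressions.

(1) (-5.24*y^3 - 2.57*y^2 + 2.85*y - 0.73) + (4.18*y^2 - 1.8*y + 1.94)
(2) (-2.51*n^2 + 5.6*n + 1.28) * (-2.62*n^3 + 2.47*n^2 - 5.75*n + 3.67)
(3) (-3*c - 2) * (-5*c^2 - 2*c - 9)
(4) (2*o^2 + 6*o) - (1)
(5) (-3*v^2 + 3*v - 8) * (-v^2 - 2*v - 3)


(1) = -5.24*y^3 + 1.61*y^2 + 1.05*y + 1.21
(2) = 6.5762*n^5 - 20.8717*n^4 + 24.9109*n^3 - 38.2501*n^2 + 13.192*n + 4.6976
(3) = 15*c^3 + 16*c^2 + 31*c + 18
(4) = 2*o^2 + 6*o - 1
(5) = 3*v^4 + 3*v^3 + 11*v^2 + 7*v + 24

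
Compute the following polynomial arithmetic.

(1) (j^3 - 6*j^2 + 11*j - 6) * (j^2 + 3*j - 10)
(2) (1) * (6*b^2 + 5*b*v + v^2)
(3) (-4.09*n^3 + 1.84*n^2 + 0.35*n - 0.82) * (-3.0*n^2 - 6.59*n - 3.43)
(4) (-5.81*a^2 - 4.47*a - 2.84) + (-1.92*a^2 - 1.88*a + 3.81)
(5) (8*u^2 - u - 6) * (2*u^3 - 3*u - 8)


(1) = j^5 - 3*j^4 - 17*j^3 + 87*j^2 - 128*j + 60
(2) = 6*b^2 + 5*b*v + v^2
(3) = 12.27*n^5 + 21.4331*n^4 + 0.8531*n^3 - 6.1577*n^2 + 4.2033*n + 2.8126
(4) = -7.73*a^2 - 6.35*a + 0.97
(5) = 16*u^5 - 2*u^4 - 36*u^3 - 61*u^2 + 26*u + 48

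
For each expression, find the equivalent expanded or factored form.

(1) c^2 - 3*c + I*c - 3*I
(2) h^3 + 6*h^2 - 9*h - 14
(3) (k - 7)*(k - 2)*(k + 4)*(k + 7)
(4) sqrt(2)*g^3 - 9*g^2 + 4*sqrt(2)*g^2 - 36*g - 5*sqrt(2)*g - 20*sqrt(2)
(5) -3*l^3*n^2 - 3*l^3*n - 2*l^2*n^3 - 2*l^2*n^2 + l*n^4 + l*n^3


(1) = (c - 3)*(c + I)
(2) = (h - 2)*(h + 1)*(h + 7)
(3) = k^4 + 2*k^3 - 57*k^2 - 98*k + 392
(4) = (g + 4)*(g - 5*sqrt(2))*(sqrt(2)*g + 1)
(5) = n*(-3*l + n)*(l + n)*(l*n + l)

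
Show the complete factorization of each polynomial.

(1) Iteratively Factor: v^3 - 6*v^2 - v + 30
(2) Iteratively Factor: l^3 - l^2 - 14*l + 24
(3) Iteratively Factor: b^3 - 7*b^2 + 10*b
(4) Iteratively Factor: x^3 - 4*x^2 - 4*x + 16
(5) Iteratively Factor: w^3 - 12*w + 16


(1) = (v - 3)*(v^2 - 3*v - 10) = (v - 3)*(v + 2)*(v - 5)
(2) = (l + 4)*(l^2 - 5*l + 6) = (l - 2)*(l + 4)*(l - 3)
(3) = (b - 2)*(b^2 - 5*b) = (b - 5)*(b - 2)*(b)
(4) = (x + 2)*(x^2 - 6*x + 8) = (x - 4)*(x + 2)*(x - 2)
(5) = (w + 4)*(w^2 - 4*w + 4) = (w - 2)*(w + 4)*(w - 2)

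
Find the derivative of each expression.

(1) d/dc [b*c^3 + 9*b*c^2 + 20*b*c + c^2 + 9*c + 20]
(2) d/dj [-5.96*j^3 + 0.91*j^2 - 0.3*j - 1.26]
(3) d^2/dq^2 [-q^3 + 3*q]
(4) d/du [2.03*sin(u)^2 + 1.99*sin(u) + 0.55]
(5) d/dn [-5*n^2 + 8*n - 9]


(1) = 3*b*c^2 + 18*b*c + 20*b + 2*c + 9
(2) = -17.88*j^2 + 1.82*j - 0.3
(3) = -6*q
(4) = (4.06*sin(u) + 1.99)*cos(u)
(5) = 8 - 10*n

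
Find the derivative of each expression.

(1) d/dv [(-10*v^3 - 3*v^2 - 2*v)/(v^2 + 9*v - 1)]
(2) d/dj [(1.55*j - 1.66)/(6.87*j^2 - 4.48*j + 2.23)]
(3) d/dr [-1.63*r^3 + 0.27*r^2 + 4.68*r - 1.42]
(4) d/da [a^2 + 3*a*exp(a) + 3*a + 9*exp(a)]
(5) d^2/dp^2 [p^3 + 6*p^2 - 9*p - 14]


(1) = (-10*v^4 - 180*v^3 + 5*v^2 + 6*v + 2)/(v^4 + 18*v^3 + 79*v^2 - 18*v + 1)
(2) = (-10.6485*j^2 + 22.8084*j - 3.9803)/(47.1969*j^4 - 61.5552*j^3 + 50.7106*j^2 - 19.9808*j + 4.9729)
(3) = -4.89*r^2 + 0.54*r + 4.68
(4) = 3*a*exp(a) + 2*a + 12*exp(a) + 3
(5) = 6*p + 12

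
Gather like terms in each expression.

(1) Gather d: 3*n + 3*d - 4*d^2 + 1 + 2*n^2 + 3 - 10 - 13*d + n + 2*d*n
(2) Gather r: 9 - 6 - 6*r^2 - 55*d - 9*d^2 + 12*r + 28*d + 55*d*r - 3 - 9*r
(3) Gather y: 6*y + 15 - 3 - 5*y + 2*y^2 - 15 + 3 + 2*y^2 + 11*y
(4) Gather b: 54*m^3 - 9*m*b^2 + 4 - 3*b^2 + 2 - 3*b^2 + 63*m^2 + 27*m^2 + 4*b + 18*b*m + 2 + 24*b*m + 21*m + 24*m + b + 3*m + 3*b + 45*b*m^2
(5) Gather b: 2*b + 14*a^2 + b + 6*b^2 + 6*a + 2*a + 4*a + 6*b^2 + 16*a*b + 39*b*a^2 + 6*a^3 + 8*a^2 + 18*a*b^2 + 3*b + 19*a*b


(1) = -4*d^2 + d*(2*n - 10) + 2*n^2 + 4*n - 6
(2) = -9*d^2 - 27*d - 6*r^2 + r*(55*d + 3)
(3) = 4*y^2 + 12*y
(4) = b^2*(-9*m - 6) + b*(45*m^2 + 42*m + 8) + 54*m^3 + 90*m^2 + 48*m + 8
(5) = 6*a^3 + 22*a^2 + 12*a + b^2*(18*a + 12) + b*(39*a^2 + 35*a + 6)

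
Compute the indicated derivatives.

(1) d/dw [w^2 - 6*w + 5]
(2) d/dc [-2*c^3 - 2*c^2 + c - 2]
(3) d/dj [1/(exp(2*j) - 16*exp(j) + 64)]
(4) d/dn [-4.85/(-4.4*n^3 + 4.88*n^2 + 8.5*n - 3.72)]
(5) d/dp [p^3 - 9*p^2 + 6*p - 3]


(1) = 2*w - 6
(2) = -6*c^2 - 4*c + 1
(3) = 2*(8 - exp(j))*exp(j)/(exp(2*j) - 16*exp(j) + 64)^2
(4) = (-64.02*n^2 + 47.336*n + 41.225)/(4.4*n^3 - 4.88*n^2 - 8.5*n + 3.72)^2
(5) = 3*p^2 - 18*p + 6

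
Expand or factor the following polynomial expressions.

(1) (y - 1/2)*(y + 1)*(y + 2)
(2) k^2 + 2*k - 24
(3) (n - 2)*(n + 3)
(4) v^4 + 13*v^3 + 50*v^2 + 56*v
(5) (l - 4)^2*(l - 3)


(1) = y^3 + 5*y^2/2 + y/2 - 1
(2) = (k - 4)*(k + 6)
(3) = n^2 + n - 6
(4) = v*(v + 2)*(v + 4)*(v + 7)
(5) = l^3 - 11*l^2 + 40*l - 48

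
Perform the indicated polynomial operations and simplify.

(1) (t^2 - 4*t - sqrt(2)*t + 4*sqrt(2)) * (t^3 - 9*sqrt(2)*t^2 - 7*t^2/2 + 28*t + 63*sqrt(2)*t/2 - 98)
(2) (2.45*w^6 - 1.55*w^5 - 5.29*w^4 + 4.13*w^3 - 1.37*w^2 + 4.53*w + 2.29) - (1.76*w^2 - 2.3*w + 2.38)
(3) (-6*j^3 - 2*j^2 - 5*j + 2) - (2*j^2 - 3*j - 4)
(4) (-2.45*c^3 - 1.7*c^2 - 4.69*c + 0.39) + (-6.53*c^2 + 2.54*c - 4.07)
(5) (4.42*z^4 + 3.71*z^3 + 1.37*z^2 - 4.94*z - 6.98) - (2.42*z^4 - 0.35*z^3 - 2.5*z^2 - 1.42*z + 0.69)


(1) = t^5 - 10*sqrt(2)*t^4 - 15*t^4/2 + 60*t^3 + 75*sqrt(2)*t^3 - 345*t^2 - 168*sqrt(2)*t^2 + 210*sqrt(2)*t + 644*t - 392*sqrt(2)
(2) = 2.45*w^6 - 1.55*w^5 - 5.29*w^4 + 4.13*w^3 - 3.13*w^2 + 6.83*w - 0.09
(3) = -6*j^3 - 4*j^2 - 2*j + 6
(4) = -2.45*c^3 - 8.23*c^2 - 2.15*c - 3.68
(5) = 2.0*z^4 + 4.06*z^3 + 3.87*z^2 - 3.52*z - 7.67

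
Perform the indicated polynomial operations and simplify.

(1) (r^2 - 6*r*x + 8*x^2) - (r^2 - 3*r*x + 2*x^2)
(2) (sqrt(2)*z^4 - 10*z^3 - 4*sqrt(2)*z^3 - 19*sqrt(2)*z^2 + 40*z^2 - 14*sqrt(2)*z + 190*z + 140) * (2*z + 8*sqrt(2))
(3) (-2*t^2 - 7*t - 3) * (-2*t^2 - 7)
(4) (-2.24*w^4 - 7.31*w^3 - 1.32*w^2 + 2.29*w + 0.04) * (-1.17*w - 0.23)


(1) = -3*r*x + 6*x^2
(2) = 2*sqrt(2)*z^5 - 8*sqrt(2)*z^4 - 4*z^4 - 118*sqrt(2)*z^3 + 16*z^3 + 76*z^2 + 292*sqrt(2)*z^2 + 56*z + 1520*sqrt(2)*z + 1120*sqrt(2)
(3) = 4*t^4 + 14*t^3 + 20*t^2 + 49*t + 21
(4) = 2.6208*w^5 + 9.0679*w^4 + 3.2257*w^3 - 2.3757*w^2 - 0.5735*w - 0.0092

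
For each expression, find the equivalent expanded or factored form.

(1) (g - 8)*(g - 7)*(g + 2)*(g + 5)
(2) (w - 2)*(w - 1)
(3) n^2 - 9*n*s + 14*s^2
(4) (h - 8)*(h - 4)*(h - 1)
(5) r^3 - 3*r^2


(1) = g^4 - 8*g^3 - 39*g^2 + 242*g + 560
(2) = w^2 - 3*w + 2
(3) = (n - 7*s)*(n - 2*s)
(4) = h^3 - 13*h^2 + 44*h - 32
(5) = r^2*(r - 3)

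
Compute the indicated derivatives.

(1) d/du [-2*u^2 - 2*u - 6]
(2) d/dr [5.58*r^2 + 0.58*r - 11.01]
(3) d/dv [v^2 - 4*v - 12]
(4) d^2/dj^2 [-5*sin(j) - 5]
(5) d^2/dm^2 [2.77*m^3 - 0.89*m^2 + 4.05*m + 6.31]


(1) = -4*u - 2
(2) = 11.16*r + 0.58
(3) = 2*v - 4
(4) = 5*sin(j)
(5) = 16.62*m - 1.78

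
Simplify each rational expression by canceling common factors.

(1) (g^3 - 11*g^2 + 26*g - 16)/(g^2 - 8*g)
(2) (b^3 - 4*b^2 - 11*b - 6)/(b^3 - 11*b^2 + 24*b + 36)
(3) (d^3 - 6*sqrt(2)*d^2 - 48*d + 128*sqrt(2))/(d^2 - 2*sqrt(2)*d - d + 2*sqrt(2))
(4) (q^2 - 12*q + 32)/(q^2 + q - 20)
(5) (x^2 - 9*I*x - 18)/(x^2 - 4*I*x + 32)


(1) = (g^2 - 3*g + 2)/g
(2) = (b + 1)/(b - 6)
(3) = (d^2 - 4*sqrt(2)*d - 64)/(d - 1)
(4) = (q - 8)/(q + 5)
(5) = (x^2 - 9*I*x - 18)/(x^2 - 4*I*x + 32)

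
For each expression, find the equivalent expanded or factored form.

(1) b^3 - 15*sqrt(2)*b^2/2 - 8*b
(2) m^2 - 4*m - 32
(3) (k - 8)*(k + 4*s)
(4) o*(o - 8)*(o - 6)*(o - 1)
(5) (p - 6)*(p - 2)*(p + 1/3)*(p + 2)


(1) = b*(b - 8*sqrt(2))*(b + sqrt(2)/2)
(2) = (m - 8)*(m + 4)
(3) = k^2 + 4*k*s - 8*k - 32*s
(4) = o^4 - 15*o^3 + 62*o^2 - 48*o
(5) = p^4 - 17*p^3/3 - 6*p^2 + 68*p/3 + 8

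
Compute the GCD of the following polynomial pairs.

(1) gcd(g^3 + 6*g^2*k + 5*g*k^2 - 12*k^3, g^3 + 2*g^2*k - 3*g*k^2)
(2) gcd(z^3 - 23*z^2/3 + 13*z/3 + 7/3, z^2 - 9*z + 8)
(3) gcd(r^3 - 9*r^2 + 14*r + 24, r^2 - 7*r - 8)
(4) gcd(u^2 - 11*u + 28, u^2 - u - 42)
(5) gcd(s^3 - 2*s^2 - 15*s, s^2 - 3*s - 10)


(1) = gcd((g - k)*(g + 3*k)*(g + 4*k), g*(g - k)*(g + 3*k)) = g^2 + 2*g*k - 3*k^2
(2) = z - 1
(3) = gcd((r - 6)*(r - 4)*(r + 1), (r - 8)*(r + 1)) = r + 1
(4) = gcd((u - 7)*(u - 4), (u - 7)*(u + 6)) = u - 7
(5) = s - 5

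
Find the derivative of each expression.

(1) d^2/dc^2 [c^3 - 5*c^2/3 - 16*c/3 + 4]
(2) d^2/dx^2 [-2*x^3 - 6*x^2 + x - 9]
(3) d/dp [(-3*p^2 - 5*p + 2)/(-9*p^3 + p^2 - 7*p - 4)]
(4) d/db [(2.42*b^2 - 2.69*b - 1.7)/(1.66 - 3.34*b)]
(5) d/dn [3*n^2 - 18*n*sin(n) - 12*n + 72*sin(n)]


(1) = 6*c - 10/3
(2) = -12*x - 12
(3) = (-27*p^4 - 90*p^3 + 80*p^2 + 20*p + 34)/(81*p^6 - 18*p^5 + 127*p^4 + 58*p^3 + 41*p^2 + 56*p + 16)
(4) = (-8.0828*b^2 + 8.0344*b - 10.1434)/(11.1556*b^2 - 11.0888*b + 2.7556)
(5) = -18*n*cos(n) + 6*n - 18*sin(n) + 72*cos(n) - 12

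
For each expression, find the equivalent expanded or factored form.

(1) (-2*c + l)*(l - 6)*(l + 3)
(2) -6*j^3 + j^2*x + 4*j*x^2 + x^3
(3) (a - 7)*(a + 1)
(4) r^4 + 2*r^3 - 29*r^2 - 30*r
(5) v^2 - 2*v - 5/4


(1) = -2*c*l^2 + 6*c*l + 36*c + l^3 - 3*l^2 - 18*l
(2) = (-j + x)*(2*j + x)*(3*j + x)
(3) = a^2 - 6*a - 7
(4) = r*(r - 5)*(r + 1)*(r + 6)
(5) = (v - 5/2)*(v + 1/2)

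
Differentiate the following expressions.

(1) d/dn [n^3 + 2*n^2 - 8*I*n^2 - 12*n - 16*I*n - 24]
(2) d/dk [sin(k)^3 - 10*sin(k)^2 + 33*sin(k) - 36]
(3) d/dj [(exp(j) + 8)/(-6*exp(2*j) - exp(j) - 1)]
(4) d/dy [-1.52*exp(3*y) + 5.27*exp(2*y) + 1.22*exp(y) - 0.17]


(1) = 3*n^2 + n*(4 - 16*I) - 12 - 16*I
(2) = (3*sin(k)^2 - 20*sin(k) + 33)*cos(k)
(3) = ((exp(j) + 8)*(12*exp(j) + 1) - 6*exp(2*j) - exp(j) - 1)*exp(j)/(6*exp(2*j) + exp(j) + 1)^2
(4) = (-4.56*exp(2*y) + 10.54*exp(y) + 1.22)*exp(y)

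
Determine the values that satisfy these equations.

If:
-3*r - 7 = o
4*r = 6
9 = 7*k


Then:
k = 9/7
o = -23/2
r = 3/2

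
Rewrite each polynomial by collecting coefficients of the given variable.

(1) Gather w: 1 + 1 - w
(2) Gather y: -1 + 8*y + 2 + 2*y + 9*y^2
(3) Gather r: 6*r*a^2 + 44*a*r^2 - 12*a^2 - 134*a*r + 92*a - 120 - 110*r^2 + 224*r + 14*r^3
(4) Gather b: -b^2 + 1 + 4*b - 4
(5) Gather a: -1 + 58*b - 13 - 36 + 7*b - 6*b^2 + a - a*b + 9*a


(1) = 2 - w
(2) = 9*y^2 + 10*y + 1
(3) = -12*a^2 + 92*a + 14*r^3 + r^2*(44*a - 110) + r*(6*a^2 - 134*a + 224) - 120
(4) = -b^2 + 4*b - 3
(5) = a*(10 - b) - 6*b^2 + 65*b - 50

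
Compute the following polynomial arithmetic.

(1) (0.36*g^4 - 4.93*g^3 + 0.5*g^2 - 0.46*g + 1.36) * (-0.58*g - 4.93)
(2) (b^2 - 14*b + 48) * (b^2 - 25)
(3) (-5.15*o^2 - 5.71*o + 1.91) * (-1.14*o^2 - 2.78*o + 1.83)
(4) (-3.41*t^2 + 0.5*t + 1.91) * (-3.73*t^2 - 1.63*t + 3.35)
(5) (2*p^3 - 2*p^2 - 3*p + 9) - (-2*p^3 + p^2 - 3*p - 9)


(1) = -0.2088*g^5 + 1.0846*g^4 + 24.0149*g^3 - 2.1982*g^2 + 1.479*g - 6.7048
(2) = b^4 - 14*b^3 + 23*b^2 + 350*b - 1200
(3) = 5.871*o^4 + 20.8264*o^3 + 4.2719*o^2 - 15.7591*o + 3.4953
(4) = 12.7193*t^4 + 3.6933*t^3 - 19.3628*t^2 - 1.4383*t + 6.3985
(5) = 4*p^3 - 3*p^2 + 18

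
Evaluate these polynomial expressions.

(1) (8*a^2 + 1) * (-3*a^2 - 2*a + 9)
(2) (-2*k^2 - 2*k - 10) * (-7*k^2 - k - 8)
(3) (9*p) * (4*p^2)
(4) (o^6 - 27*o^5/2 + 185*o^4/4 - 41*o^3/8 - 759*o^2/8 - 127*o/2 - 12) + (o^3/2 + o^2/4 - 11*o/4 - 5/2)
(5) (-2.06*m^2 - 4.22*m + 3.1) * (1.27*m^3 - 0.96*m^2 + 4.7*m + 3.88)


(1) = -24*a^4 - 16*a^3 + 69*a^2 - 2*a + 9
(2) = 14*k^4 + 16*k^3 + 88*k^2 + 26*k + 80
(3) = 36*p^3
(4) = o^6 - 27*o^5/2 + 185*o^4/4 - 37*o^3/8 - 757*o^2/8 - 265*o/4 - 29/2
(5) = -2.6162*m^5 - 3.3818*m^4 - 1.6938*m^3 - 30.8028*m^2 - 1.8036*m + 12.028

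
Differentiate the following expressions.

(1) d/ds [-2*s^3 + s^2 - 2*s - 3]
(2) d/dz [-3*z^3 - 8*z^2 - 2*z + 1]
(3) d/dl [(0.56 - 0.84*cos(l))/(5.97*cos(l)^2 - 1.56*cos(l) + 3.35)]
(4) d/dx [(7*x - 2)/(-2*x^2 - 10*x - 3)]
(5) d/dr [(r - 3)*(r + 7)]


(1) = -6*s^2 + 2*s - 2
(2) = -9*z^2 - 16*z - 2
(3) = (-5.0148*cos(l)^2 + 6.6864*cos(l) + 1.9404)*sin(l)/(35.6409*cos(l)^4 - 18.6264*cos(l)^3 + 42.4326*cos(l)^2 - 10.452*cos(l) + 11.2225)
(4) = (14*x^2 - 8*x - 41)/(4*x^4 + 40*x^3 + 112*x^2 + 60*x + 9)
(5) = 2*r + 4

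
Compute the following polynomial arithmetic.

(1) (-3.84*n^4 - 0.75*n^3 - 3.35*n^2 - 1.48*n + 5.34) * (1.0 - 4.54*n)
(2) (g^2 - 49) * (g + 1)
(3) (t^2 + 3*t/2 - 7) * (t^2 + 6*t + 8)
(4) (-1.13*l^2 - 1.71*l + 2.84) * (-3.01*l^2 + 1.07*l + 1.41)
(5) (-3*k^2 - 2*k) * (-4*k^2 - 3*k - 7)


(1) = 17.4336*n^5 - 0.435*n^4 + 14.459*n^3 + 3.3692*n^2 - 25.7236*n + 5.34
(2) = g^3 + g^2 - 49*g - 49
(3) = t^4 + 15*t^3/2 + 10*t^2 - 30*t - 56
(4) = 3.4013*l^4 + 3.938*l^3 - 11.9714*l^2 + 0.6277*l + 4.0044
(5) = 12*k^4 + 17*k^3 + 27*k^2 + 14*k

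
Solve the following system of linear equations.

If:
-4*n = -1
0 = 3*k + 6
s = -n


Then:
k = -2
n = 1/4
s = -1/4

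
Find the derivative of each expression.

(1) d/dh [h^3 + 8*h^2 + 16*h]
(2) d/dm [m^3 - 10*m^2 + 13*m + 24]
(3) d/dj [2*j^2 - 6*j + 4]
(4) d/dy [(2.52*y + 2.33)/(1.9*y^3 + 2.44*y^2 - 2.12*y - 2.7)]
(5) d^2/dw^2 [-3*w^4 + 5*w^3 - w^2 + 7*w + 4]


(1) = 3*h^2 + 16*h + 16
(2) = 3*m^2 - 20*m + 13
(3) = 4*j - 6
(4) = (4.788*y^3 + 6.1488*y^2 - 5.3424*y - (2.52*y + 2.33)*(5.7*y^2 + 4.88*y - 2.12) - 6.804)/(1.9*y^3 + 2.44*y^2 - 2.12*y - 2.7)^2
(5) = -36*w^2 + 30*w - 2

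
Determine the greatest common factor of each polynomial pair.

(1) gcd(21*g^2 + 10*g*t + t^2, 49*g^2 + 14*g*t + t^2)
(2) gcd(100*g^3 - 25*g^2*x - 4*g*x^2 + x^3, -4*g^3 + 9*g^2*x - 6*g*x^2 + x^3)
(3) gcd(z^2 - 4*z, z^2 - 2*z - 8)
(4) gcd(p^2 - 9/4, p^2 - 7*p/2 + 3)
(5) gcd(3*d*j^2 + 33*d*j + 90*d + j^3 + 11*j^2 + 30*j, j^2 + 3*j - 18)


(1) = gcd((3*g + t)*(7*g + t), (7*g + t)^2) = 7*g + t
(2) = gcd((-5*g + x)*(-4*g + x)*(5*g + x), (-4*g + x)*(-g + x)^2) = -4*g + x
(3) = z - 4
(4) = p - 3/2
(5) = j + 6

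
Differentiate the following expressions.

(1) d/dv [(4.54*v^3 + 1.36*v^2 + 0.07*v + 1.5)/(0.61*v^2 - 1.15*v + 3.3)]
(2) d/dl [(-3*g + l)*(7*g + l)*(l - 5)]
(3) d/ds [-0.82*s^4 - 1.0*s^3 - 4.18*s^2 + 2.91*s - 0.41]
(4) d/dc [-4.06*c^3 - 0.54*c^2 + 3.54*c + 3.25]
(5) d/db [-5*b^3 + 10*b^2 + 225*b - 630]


(1) = (2.7694*v^4 - 10.442*v^3 + 43.3393*v^2 + 7.146*v + 1.956)/(0.3721*v^4 - 1.403*v^3 + 5.3485*v^2 - 7.59*v + 10.89)
(2) = -21*g^2 + 8*g*l - 20*g + 3*l^2 - 10*l
(3) = -3.28*s^3 - 3.0*s^2 - 8.36*s + 2.91
(4) = -12.18*c^2 - 1.08*c + 3.54
(5) = -15*b^2 + 20*b + 225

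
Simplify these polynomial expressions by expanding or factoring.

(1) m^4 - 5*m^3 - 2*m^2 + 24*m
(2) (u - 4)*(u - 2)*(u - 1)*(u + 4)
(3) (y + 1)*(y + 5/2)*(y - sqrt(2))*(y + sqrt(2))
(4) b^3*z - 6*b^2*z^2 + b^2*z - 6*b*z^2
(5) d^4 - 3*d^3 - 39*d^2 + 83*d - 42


(1) = m*(m - 4)*(m - 3)*(m + 2)
(2) = u^4 - 3*u^3 - 14*u^2 + 48*u - 32
(3) = y^4 + 7*y^3/2 + y^2/2 - 7*y - 5
(4) = b*(b - 6*z)*(b*z + z)
(5) = (d - 7)*(d - 1)^2*(d + 6)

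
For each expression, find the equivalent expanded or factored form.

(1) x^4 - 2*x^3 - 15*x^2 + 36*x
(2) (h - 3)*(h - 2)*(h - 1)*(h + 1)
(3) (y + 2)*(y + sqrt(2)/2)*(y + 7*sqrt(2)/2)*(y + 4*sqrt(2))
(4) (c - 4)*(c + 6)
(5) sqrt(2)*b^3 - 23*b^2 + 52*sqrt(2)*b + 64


(1) = x*(x - 3)^2*(x + 4)
(2) = h^4 - 5*h^3 + 5*h^2 + 5*h - 6
(3) = y^4 + 2*y^3 + 8*sqrt(2)*y^3 + 16*sqrt(2)*y^2 + 71*y^2/2 + 14*sqrt(2)*y + 71*y + 28*sqrt(2)
(4) = c^2 + 2*c - 24
(5) = (b - 8*sqrt(2))*(b - 4*sqrt(2))*(sqrt(2)*b + 1)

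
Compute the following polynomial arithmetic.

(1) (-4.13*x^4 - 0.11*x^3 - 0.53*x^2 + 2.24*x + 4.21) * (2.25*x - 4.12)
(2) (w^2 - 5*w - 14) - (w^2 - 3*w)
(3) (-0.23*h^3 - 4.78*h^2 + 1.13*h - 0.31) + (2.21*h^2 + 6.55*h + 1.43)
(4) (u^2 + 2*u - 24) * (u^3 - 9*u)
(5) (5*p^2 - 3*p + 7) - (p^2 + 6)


(1) = -9.2925*x^5 + 16.7681*x^4 - 0.7393*x^3 + 7.2236*x^2 + 0.2437*x - 17.3452
(2) = -2*w - 14
(3) = -0.23*h^3 - 2.57*h^2 + 7.68*h + 1.12
(4) = u^5 + 2*u^4 - 33*u^3 - 18*u^2 + 216*u
(5) = 4*p^2 - 3*p + 1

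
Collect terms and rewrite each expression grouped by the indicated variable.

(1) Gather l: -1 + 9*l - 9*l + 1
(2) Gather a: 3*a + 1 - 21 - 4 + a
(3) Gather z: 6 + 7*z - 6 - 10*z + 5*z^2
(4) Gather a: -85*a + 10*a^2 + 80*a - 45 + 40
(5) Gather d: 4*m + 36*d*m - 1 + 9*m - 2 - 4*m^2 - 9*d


(1) = 0
(2) = 4*a - 24
(3) = 5*z^2 - 3*z
(4) = 10*a^2 - 5*a - 5
(5) = d*(36*m - 9) - 4*m^2 + 13*m - 3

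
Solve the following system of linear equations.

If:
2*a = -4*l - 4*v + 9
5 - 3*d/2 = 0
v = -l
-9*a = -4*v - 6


Then:
a = 9/2
d = 10/3
l = -69/8
v = 69/8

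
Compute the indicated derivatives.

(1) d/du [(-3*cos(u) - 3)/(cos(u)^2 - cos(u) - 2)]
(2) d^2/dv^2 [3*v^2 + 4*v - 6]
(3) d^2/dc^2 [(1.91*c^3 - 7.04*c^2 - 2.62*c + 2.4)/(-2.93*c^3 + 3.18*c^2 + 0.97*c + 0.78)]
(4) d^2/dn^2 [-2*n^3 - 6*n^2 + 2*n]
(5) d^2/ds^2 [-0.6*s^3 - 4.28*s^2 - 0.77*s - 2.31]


(1) = -3*sin(u)/(cos(u) - 2)^2
(2) = 6
(3) = (85.282924*c^6 + 102.384162*c^5 - 326.045712*c^4 + 613.368486*c^3 - 146.282076*c^2 - 123.292152*c + 11.991288)/(25.153757*c^9 - 81.899946*c^8 + 63.905937*c^7 + 1.98117*c^6 + 22.448859*c^5 - 19.338174*c^4 - 10.000765*c^3 - 8.005842*c^2 - 1.770444*c - 0.474552)
(4) = -12*n - 12
(5) = -3.6*s - 8.56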